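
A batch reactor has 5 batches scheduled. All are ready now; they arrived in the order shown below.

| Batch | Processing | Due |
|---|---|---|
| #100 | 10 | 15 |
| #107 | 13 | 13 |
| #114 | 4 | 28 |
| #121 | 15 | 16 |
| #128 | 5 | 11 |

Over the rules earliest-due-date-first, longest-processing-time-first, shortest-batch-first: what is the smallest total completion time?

EDD (increasing due date): #128 #107 #100 #121 #114.
#128: 0→5
#107: 5→18
#100: 18→28
#121: 28→43
#114: 43→47
Sum = 5+18+28+43+47 = 141.
LPT (decreasing processing time): #121 #107 #100 #128 #114.
#121: 0→15
#107: 15→28
#100: 28→38
#128: 38→43
#114: 43→47
Sum = 15+28+38+43+47 = 171.
SPT (increasing processing time): #114 #128 #100 #107 #121.
#114: 0→4
#128: 4→9
#100: 9→19
#107: 19→32
#121: 32→47
Sum = 4+9+19+32+47 = 111.
EDD 141, LPT 171, SPT 111 → minimum 111.

111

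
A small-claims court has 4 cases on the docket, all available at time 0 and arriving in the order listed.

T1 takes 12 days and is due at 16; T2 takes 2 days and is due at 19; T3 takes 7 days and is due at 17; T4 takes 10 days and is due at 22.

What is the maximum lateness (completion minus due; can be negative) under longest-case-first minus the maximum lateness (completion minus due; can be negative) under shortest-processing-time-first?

-3

LPT (decreasing processing time): T1 T4 T3 T2.
T1: 0→12, due 16, lateness -4
T4: 12→22, due 22, lateness 0
T3: 22→29, due 17, lateness 12
T2: 29→31, due 19, lateness 12
Maximum = 12.
SPT (increasing processing time): T2 T3 T4 T1.
T2: 0→2, due 19, lateness -17
T3: 2→9, due 17, lateness -8
T4: 9→19, due 22, lateness -3
T1: 19→31, due 16, lateness 15
Maximum = 15.
Difference = 12 − 15 = -3.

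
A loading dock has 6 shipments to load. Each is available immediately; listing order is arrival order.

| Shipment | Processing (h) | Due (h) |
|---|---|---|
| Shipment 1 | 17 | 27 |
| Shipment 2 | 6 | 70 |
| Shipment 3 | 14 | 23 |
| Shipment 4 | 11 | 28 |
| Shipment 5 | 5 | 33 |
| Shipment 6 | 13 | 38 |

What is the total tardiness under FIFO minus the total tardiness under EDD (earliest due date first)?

28

FIFO (arrival order): Shipment 1 Shipment 2 Shipment 3 Shipment 4 Shipment 5 Shipment 6.
Shipment 1: 0→17, due 27, tardiness 0
Shipment 2: 17→23, due 70, tardiness 0
Shipment 3: 23→37, due 23, tardiness 14
Shipment 4: 37→48, due 28, tardiness 20
Shipment 5: 48→53, due 33, tardiness 20
Shipment 6: 53→66, due 38, tardiness 28
Sum = 0+0+14+20+20+28 = 82.
EDD (increasing due date): Shipment 3 Shipment 1 Shipment 4 Shipment 5 Shipment 6 Shipment 2.
Shipment 3: 0→14, due 23, tardiness 0
Shipment 1: 14→31, due 27, tardiness 4
Shipment 4: 31→42, due 28, tardiness 14
Shipment 5: 42→47, due 33, tardiness 14
Shipment 6: 47→60, due 38, tardiness 22
Shipment 2: 60→66, due 70, tardiness 0
Sum = 0+4+14+14+22+0 = 54.
Difference = 82 − 54 = 28.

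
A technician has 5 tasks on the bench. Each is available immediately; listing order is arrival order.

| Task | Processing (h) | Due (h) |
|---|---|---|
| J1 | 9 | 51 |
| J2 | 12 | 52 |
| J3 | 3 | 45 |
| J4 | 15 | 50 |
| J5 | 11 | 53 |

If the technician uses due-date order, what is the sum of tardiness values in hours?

EDD (increasing due date): J3 J4 J1 J2 J5.
J3: 0→3, due 45, tardiness 0
J4: 3→18, due 50, tardiness 0
J1: 18→27, due 51, tardiness 0
J2: 27→39, due 52, tardiness 0
J5: 39→50, due 53, tardiness 0
Sum = 0+0+0+0+0 = 0.

0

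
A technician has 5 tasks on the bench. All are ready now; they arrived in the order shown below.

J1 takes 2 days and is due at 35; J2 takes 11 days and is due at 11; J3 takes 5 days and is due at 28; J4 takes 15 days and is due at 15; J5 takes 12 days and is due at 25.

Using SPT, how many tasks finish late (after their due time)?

SPT (increasing processing time): J1 J3 J2 J5 J4.
J1: 0→2, due 35, tardiness 0
J3: 2→7, due 28, tardiness 0
J2: 7→18, due 11, tardiness 7
J5: 18→30, due 25, tardiness 5
J4: 30→45, due 15, tardiness 30
Late tasks: 3.

3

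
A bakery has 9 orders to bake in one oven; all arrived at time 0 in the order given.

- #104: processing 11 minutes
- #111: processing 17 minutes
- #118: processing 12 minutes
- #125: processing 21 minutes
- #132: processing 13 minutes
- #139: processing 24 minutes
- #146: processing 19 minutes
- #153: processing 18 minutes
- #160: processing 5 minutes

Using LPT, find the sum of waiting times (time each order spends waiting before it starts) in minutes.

LPT (decreasing processing time): #139 #125 #146 #153 #111 #132 #118 #104 #160.
#139: waits 0, runs 0→24
#125: waits 24, runs 24→45
#146: waits 45, runs 45→64
#153: waits 64, runs 64→82
#111: waits 82, runs 82→99
#132: waits 99, runs 99→112
#118: waits 112, runs 112→124
#104: waits 124, runs 124→135
#160: waits 135, runs 135→140
Sum = 0+24+45+64+82+99+112+124+135 = 685.

685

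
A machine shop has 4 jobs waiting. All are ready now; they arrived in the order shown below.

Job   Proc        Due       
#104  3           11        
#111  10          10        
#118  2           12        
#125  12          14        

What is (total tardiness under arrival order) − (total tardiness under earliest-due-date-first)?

FIFO (arrival order): #104 #111 #118 #125.
#104: 0→3, due 11, tardiness 0
#111: 3→13, due 10, tardiness 3
#118: 13→15, due 12, tardiness 3
#125: 15→27, due 14, tardiness 13
Sum = 0+3+3+13 = 19.
EDD (increasing due date): #111 #104 #118 #125.
#111: 0→10, due 10, tardiness 0
#104: 10→13, due 11, tardiness 2
#118: 13→15, due 12, tardiness 3
#125: 15→27, due 14, tardiness 13
Sum = 0+2+3+13 = 18.
Difference = 19 − 18 = 1.

1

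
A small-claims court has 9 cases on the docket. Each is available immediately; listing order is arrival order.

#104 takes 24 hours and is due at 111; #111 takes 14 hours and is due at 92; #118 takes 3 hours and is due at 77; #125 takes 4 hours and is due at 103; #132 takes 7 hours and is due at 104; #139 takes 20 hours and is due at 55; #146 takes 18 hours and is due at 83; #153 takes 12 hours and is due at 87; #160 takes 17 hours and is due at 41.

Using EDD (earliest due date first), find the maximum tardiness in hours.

8

EDD (increasing due date): #160 #139 #118 #146 #153 #111 #125 #132 #104.
#160: 0→17, due 41, tardiness 0
#139: 17→37, due 55, tardiness 0
#118: 37→40, due 77, tardiness 0
#146: 40→58, due 83, tardiness 0
#153: 58→70, due 87, tardiness 0
#111: 70→84, due 92, tardiness 0
#125: 84→88, due 103, tardiness 0
#132: 88→95, due 104, tardiness 0
#104: 95→119, due 111, tardiness 8
Maximum = 8.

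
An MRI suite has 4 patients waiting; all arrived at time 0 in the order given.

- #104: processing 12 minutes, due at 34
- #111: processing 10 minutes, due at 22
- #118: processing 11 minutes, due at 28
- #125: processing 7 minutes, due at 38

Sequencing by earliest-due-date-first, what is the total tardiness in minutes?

2

EDD (increasing due date): #111 #118 #104 #125.
#111: 0→10, due 22, tardiness 0
#118: 10→21, due 28, tardiness 0
#104: 21→33, due 34, tardiness 0
#125: 33→40, due 38, tardiness 2
Sum = 0+0+0+2 = 2.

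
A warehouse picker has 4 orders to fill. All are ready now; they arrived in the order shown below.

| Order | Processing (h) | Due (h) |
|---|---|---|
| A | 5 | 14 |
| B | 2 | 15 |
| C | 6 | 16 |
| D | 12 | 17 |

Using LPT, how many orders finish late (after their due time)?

3

LPT (decreasing processing time): D C A B.
D: 0→12, due 17, tardiness 0
C: 12→18, due 16, tardiness 2
A: 18→23, due 14, tardiness 9
B: 23→25, due 15, tardiness 10
Late orders: 3.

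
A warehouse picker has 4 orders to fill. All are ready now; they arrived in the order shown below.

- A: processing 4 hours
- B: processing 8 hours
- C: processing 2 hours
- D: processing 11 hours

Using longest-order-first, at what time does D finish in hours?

LPT (decreasing processing time): D B A C.
D: 0→11

11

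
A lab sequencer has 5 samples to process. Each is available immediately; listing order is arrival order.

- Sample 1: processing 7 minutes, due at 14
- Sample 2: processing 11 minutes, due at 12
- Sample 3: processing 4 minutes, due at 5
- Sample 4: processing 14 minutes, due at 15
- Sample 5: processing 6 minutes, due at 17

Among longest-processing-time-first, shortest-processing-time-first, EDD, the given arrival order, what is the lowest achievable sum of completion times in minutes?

LPT (decreasing processing time): Sample 4 Sample 2 Sample 1 Sample 5 Sample 3.
Sample 4: 0→14
Sample 2: 14→25
Sample 1: 25→32
Sample 5: 32→38
Sample 3: 38→42
Sum = 14+25+32+38+42 = 151.
SPT (increasing processing time): Sample 3 Sample 5 Sample 1 Sample 2 Sample 4.
Sample 3: 0→4
Sample 5: 4→10
Sample 1: 10→17
Sample 2: 17→28
Sample 4: 28→42
Sum = 4+10+17+28+42 = 101.
EDD (increasing due date): Sample 3 Sample 2 Sample 1 Sample 4 Sample 5.
Sample 3: 0→4
Sample 2: 4→15
Sample 1: 15→22
Sample 4: 22→36
Sample 5: 36→42
Sum = 4+15+22+36+42 = 119.
FIFO (arrival order): Sample 1 Sample 2 Sample 3 Sample 4 Sample 5.
Sample 1: 0→7
Sample 2: 7→18
Sample 3: 18→22
Sample 4: 22→36
Sample 5: 36→42
Sum = 7+18+22+36+42 = 125.
LPT 151, SPT 101, EDD 119, FIFO 125 → minimum 101.

101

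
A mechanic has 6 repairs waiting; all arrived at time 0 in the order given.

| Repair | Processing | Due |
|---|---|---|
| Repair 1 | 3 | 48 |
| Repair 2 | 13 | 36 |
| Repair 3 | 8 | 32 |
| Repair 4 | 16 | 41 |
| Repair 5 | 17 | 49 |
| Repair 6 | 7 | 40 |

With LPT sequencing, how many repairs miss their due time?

LPT (decreasing processing time): Repair 5 Repair 4 Repair 2 Repair 3 Repair 6 Repair 1.
Repair 5: 0→17, due 49, tardiness 0
Repair 4: 17→33, due 41, tardiness 0
Repair 2: 33→46, due 36, tardiness 10
Repair 3: 46→54, due 32, tardiness 22
Repair 6: 54→61, due 40, tardiness 21
Repair 1: 61→64, due 48, tardiness 16
Late repairs: 4.

4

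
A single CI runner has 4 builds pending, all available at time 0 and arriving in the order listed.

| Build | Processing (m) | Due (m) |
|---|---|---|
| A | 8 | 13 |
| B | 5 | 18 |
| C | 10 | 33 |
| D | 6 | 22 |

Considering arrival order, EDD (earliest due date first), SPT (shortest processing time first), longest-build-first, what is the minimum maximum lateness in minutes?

-3

FIFO (arrival order): A B C D.
A: 0→8, due 13, lateness -5
B: 8→13, due 18, lateness -5
C: 13→23, due 33, lateness -10
D: 23→29, due 22, lateness 7
Maximum = 7.
EDD (increasing due date): A B D C.
A: 0→8, due 13, lateness -5
B: 8→13, due 18, lateness -5
D: 13→19, due 22, lateness -3
C: 19→29, due 33, lateness -4
Maximum = -3.
SPT (increasing processing time): B D A C.
B: 0→5, due 18, lateness -13
D: 5→11, due 22, lateness -11
A: 11→19, due 13, lateness 6
C: 19→29, due 33, lateness -4
Maximum = 6.
LPT (decreasing processing time): C A D B.
C: 0→10, due 33, lateness -23
A: 10→18, due 13, lateness 5
D: 18→24, due 22, lateness 2
B: 24→29, due 18, lateness 11
Maximum = 11.
FIFO 7, EDD -3, SPT 6, LPT 11 → minimum -3.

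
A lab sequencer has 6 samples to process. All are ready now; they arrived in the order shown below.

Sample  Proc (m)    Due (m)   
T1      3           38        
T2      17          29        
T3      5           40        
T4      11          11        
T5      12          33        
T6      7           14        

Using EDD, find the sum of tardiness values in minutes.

51

EDD (increasing due date): T4 T6 T2 T5 T1 T3.
T4: 0→11, due 11, tardiness 0
T6: 11→18, due 14, tardiness 4
T2: 18→35, due 29, tardiness 6
T5: 35→47, due 33, tardiness 14
T1: 47→50, due 38, tardiness 12
T3: 50→55, due 40, tardiness 15
Sum = 0+4+6+14+12+15 = 51.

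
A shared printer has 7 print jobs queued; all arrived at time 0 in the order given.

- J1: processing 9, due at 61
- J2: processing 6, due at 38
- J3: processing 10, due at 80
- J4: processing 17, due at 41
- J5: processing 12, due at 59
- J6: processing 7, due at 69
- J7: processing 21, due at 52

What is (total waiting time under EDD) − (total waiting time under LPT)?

EDD (increasing due date): J2 J4 J7 J5 J1 J6 J3.
J2: waits 0, runs 0→6
J4: waits 6, runs 6→23
J7: waits 23, runs 23→44
J5: waits 44, runs 44→56
J1: waits 56, runs 56→65
J6: waits 65, runs 65→72
J3: waits 72, runs 72→82
Sum = 0+6+23+44+56+65+72 = 266.
LPT (decreasing processing time): J7 J4 J5 J3 J1 J6 J2.
J7: waits 0, runs 0→21
J4: waits 21, runs 21→38
J5: waits 38, runs 38→50
J3: waits 50, runs 50→60
J1: waits 60, runs 60→69
J6: waits 69, runs 69→76
J2: waits 76, runs 76→82
Sum = 0+21+38+50+60+69+76 = 314.
Difference = 266 − 314 = -48.

-48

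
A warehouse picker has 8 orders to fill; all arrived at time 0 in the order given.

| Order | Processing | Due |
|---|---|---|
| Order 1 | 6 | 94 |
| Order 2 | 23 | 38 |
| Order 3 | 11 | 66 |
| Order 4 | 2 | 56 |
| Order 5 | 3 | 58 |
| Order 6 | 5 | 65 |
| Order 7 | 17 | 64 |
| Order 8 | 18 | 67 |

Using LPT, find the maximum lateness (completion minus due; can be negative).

LPT (decreasing processing time): Order 2 Order 8 Order 7 Order 3 Order 1 Order 6 Order 5 Order 4.
Order 2: 0→23, due 38, lateness -15
Order 8: 23→41, due 67, lateness -26
Order 7: 41→58, due 64, lateness -6
Order 3: 58→69, due 66, lateness 3
Order 1: 69→75, due 94, lateness -19
Order 6: 75→80, due 65, lateness 15
Order 5: 80→83, due 58, lateness 25
Order 4: 83→85, due 56, lateness 29
Maximum = 29.

29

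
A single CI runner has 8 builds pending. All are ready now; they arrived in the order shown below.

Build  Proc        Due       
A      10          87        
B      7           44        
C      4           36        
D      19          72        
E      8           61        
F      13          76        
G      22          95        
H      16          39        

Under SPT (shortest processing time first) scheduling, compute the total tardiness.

SPT (increasing processing time): C B E A F H D G.
C: 0→4, due 36, tardiness 0
B: 4→11, due 44, tardiness 0
E: 11→19, due 61, tardiness 0
A: 19→29, due 87, tardiness 0
F: 29→42, due 76, tardiness 0
H: 42→58, due 39, tardiness 19
D: 58→77, due 72, tardiness 5
G: 77→99, due 95, tardiness 4
Sum = 0+0+0+0+0+19+5+4 = 28.

28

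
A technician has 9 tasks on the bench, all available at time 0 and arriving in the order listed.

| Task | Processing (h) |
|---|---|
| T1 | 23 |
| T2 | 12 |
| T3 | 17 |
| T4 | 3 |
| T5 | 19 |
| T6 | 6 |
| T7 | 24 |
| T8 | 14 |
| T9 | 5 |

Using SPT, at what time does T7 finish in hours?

SPT (increasing processing time): T4 T9 T6 T2 T8 T3 T5 T1 T7.
T4: 0→3
T9: 3→8
T6: 8→14
T2: 14→26
T8: 26→40
T3: 40→57
T5: 57→76
T1: 76→99
T7: 99→123

123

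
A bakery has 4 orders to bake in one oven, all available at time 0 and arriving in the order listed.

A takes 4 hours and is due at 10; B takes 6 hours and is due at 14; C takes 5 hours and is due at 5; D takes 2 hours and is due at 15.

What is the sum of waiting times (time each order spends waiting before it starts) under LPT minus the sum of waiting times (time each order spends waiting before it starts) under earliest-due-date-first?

LPT (decreasing processing time): B C A D.
B: waits 0, runs 0→6
C: waits 6, runs 6→11
A: waits 11, runs 11→15
D: waits 15, runs 15→17
Sum = 0+6+11+15 = 32.
EDD (increasing due date): C A B D.
C: waits 0, runs 0→5
A: waits 5, runs 5→9
B: waits 9, runs 9→15
D: waits 15, runs 15→17
Sum = 0+5+9+15 = 29.
Difference = 32 − 29 = 3.

3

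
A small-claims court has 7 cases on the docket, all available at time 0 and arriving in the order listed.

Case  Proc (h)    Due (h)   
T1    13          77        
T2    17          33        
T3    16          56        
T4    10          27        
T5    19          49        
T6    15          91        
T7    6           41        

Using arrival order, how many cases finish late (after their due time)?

FIFO (arrival order): T1 T2 T3 T4 T5 T6 T7.
T1: 0→13, due 77, tardiness 0
T2: 13→30, due 33, tardiness 0
T3: 30→46, due 56, tardiness 0
T4: 46→56, due 27, tardiness 29
T5: 56→75, due 49, tardiness 26
T6: 75→90, due 91, tardiness 0
T7: 90→96, due 41, tardiness 55
Late cases: 3.

3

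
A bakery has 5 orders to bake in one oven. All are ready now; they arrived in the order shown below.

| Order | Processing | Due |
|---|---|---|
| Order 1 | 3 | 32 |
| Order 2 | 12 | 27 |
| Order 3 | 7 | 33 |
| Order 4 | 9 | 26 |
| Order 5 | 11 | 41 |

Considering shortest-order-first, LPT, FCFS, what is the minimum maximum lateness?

5

SPT (increasing processing time): Order 1 Order 3 Order 4 Order 5 Order 2.
Order 1: 0→3, due 32, lateness -29
Order 3: 3→10, due 33, lateness -23
Order 4: 10→19, due 26, lateness -7
Order 5: 19→30, due 41, lateness -11
Order 2: 30→42, due 27, lateness 15
Maximum = 15.
LPT (decreasing processing time): Order 2 Order 5 Order 4 Order 3 Order 1.
Order 2: 0→12, due 27, lateness -15
Order 5: 12→23, due 41, lateness -18
Order 4: 23→32, due 26, lateness 6
Order 3: 32→39, due 33, lateness 6
Order 1: 39→42, due 32, lateness 10
Maximum = 10.
FIFO (arrival order): Order 1 Order 2 Order 3 Order 4 Order 5.
Order 1: 0→3, due 32, lateness -29
Order 2: 3→15, due 27, lateness -12
Order 3: 15→22, due 33, lateness -11
Order 4: 22→31, due 26, lateness 5
Order 5: 31→42, due 41, lateness 1
Maximum = 5.
SPT 15, LPT 10, FIFO 5 → minimum 5.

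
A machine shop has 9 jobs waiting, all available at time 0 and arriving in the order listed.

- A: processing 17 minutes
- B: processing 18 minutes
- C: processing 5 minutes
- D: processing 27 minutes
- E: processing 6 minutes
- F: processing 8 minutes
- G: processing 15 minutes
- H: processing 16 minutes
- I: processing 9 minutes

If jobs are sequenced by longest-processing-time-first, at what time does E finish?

LPT (decreasing processing time): D B A H G I F E C.
D: 0→27
B: 27→45
A: 45→62
H: 62→78
G: 78→93
I: 93→102
F: 102→110
E: 110→116

116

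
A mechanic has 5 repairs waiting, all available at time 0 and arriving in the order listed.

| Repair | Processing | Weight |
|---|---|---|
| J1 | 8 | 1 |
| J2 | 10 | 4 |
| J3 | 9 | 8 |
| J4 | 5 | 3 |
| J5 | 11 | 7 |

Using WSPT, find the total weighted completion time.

470

WSPT (decreasing weight/processing-time ratio): J3 J5 J4 J2 J1.
J3: finishes 9, weight 8, w·C = 72
J5: finishes 20, weight 7, w·C = 140
J4: finishes 25, weight 3, w·C = 75
J2: finishes 35, weight 4, w·C = 140
J1: finishes 43, weight 1, w·C = 43
Sum = 72+140+75+140+43 = 470.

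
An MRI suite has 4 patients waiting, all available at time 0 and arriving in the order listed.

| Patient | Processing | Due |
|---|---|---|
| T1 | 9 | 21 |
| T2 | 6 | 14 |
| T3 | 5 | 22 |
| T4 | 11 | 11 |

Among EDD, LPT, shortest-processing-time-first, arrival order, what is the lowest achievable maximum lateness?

9

EDD (increasing due date): T4 T2 T1 T3.
T4: 0→11, due 11, lateness 0
T2: 11→17, due 14, lateness 3
T1: 17→26, due 21, lateness 5
T3: 26→31, due 22, lateness 9
Maximum = 9.
LPT (decreasing processing time): T4 T1 T2 T3.
T4: 0→11, due 11, lateness 0
T1: 11→20, due 21, lateness -1
T2: 20→26, due 14, lateness 12
T3: 26→31, due 22, lateness 9
Maximum = 12.
SPT (increasing processing time): T3 T2 T1 T4.
T3: 0→5, due 22, lateness -17
T2: 5→11, due 14, lateness -3
T1: 11→20, due 21, lateness -1
T4: 20→31, due 11, lateness 20
Maximum = 20.
FIFO (arrival order): T1 T2 T3 T4.
T1: 0→9, due 21, lateness -12
T2: 9→15, due 14, lateness 1
T3: 15→20, due 22, lateness -2
T4: 20→31, due 11, lateness 20
Maximum = 20.
EDD 9, LPT 12, SPT 20, FIFO 20 → minimum 9.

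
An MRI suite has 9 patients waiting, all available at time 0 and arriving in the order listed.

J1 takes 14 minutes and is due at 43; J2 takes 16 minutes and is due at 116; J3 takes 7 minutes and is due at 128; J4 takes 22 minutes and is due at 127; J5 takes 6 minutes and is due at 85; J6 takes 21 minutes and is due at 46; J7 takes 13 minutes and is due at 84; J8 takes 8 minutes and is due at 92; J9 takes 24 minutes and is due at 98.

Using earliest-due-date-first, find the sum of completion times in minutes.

656

EDD (increasing due date): J1 J6 J7 J5 J8 J9 J2 J4 J3.
J1: 0→14
J6: 14→35
J7: 35→48
J5: 48→54
J8: 54→62
J9: 62→86
J2: 86→102
J4: 102→124
J3: 124→131
Sum = 14+35+48+54+62+86+102+124+131 = 656.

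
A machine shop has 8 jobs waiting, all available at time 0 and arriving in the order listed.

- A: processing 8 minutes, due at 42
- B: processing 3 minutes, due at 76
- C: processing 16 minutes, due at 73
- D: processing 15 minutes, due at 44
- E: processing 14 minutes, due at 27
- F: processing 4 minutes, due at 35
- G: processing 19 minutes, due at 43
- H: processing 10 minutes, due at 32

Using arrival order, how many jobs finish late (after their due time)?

4

FIFO (arrival order): A B C D E F G H.
A: 0→8, due 42, tardiness 0
B: 8→11, due 76, tardiness 0
C: 11→27, due 73, tardiness 0
D: 27→42, due 44, tardiness 0
E: 42→56, due 27, tardiness 29
F: 56→60, due 35, tardiness 25
G: 60→79, due 43, tardiness 36
H: 79→89, due 32, tardiness 57
Late jobs: 4.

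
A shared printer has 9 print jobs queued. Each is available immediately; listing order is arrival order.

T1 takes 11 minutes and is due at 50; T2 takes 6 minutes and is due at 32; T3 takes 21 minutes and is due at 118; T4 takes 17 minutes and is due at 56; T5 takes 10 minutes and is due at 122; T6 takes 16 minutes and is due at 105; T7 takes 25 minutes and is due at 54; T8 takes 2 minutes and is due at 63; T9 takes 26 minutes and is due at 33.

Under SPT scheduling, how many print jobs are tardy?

3

SPT (increasing processing time): T8 T2 T5 T1 T6 T4 T3 T7 T9.
T8: 0→2, due 63, tardiness 0
T2: 2→8, due 32, tardiness 0
T5: 8→18, due 122, tardiness 0
T1: 18→29, due 50, tardiness 0
T6: 29→45, due 105, tardiness 0
T4: 45→62, due 56, tardiness 6
T3: 62→83, due 118, tardiness 0
T7: 83→108, due 54, tardiness 54
T9: 108→134, due 33, tardiness 101
Late print jobs: 3.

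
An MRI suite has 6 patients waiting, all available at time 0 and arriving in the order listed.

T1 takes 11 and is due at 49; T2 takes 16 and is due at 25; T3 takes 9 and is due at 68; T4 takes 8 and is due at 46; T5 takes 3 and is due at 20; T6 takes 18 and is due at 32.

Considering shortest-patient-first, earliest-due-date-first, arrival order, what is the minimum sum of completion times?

SPT (increasing processing time): T5 T4 T3 T1 T2 T6.
T5: 0→3
T4: 3→11
T3: 11→20
T1: 20→31
T2: 31→47
T6: 47→65
Sum = 3+11+20+31+47+65 = 177.
EDD (increasing due date): T5 T2 T6 T4 T1 T3.
T5: 0→3
T2: 3→19
T6: 19→37
T4: 37→45
T1: 45→56
T3: 56→65
Sum = 3+19+37+45+56+65 = 225.
FIFO (arrival order): T1 T2 T3 T4 T5 T6.
T1: 0→11
T2: 11→27
T3: 27→36
T4: 36→44
T5: 44→47
T6: 47→65
Sum = 11+27+36+44+47+65 = 230.
SPT 177, EDD 225, FIFO 230 → minimum 177.

177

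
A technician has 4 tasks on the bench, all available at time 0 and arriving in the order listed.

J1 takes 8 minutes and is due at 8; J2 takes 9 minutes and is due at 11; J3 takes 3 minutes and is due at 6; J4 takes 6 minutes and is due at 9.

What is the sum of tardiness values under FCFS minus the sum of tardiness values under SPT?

FIFO (arrival order): J1 J2 J3 J4.
J1: 0→8, due 8, tardiness 0
J2: 8→17, due 11, tardiness 6
J3: 17→20, due 6, tardiness 14
J4: 20→26, due 9, tardiness 17
Sum = 0+6+14+17 = 37.
SPT (increasing processing time): J3 J4 J1 J2.
J3: 0→3, due 6, tardiness 0
J4: 3→9, due 9, tardiness 0
J1: 9→17, due 8, tardiness 9
J2: 17→26, due 11, tardiness 15
Sum = 0+0+9+15 = 24.
Difference = 37 − 24 = 13.

13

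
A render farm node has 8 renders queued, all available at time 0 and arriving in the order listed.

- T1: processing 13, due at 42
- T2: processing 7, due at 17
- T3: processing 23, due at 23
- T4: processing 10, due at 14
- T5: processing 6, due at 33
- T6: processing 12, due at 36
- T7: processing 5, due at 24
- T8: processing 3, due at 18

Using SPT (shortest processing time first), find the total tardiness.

SPT (increasing processing time): T8 T7 T5 T2 T4 T6 T1 T3.
T8: 0→3, due 18, tardiness 0
T7: 3→8, due 24, tardiness 0
T5: 8→14, due 33, tardiness 0
T2: 14→21, due 17, tardiness 4
T4: 21→31, due 14, tardiness 17
T6: 31→43, due 36, tardiness 7
T1: 43→56, due 42, tardiness 14
T3: 56→79, due 23, tardiness 56
Sum = 0+0+0+4+17+7+14+56 = 98.

98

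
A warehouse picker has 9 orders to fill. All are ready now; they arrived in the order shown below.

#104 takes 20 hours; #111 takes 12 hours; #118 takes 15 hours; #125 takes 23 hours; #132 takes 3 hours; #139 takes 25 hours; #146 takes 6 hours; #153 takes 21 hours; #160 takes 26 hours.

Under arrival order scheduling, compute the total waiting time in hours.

FIFO (arrival order): #104 #111 #118 #125 #132 #139 #146 #153 #160.
#104: waits 0, runs 0→20
#111: waits 20, runs 20→32
#118: waits 32, runs 32→47
#125: waits 47, runs 47→70
#132: waits 70, runs 70→73
#139: waits 73, runs 73→98
#146: waits 98, runs 98→104
#153: waits 104, runs 104→125
#160: waits 125, runs 125→151
Sum = 0+20+32+47+70+73+98+104+125 = 569.

569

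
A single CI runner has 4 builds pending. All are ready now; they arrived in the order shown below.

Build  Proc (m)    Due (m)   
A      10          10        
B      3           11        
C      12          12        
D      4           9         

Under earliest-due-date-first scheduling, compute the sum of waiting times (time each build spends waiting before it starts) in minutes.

EDD (increasing due date): D A B C.
D: waits 0, runs 0→4
A: waits 4, runs 4→14
B: waits 14, runs 14→17
C: waits 17, runs 17→29
Sum = 0+4+14+17 = 35.

35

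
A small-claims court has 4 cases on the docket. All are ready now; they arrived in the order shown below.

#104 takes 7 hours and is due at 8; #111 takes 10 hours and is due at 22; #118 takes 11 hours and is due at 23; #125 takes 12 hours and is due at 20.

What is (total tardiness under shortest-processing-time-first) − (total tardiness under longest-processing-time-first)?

-18

SPT (increasing processing time): #104 #111 #118 #125.
#104: 0→7, due 8, tardiness 0
#111: 7→17, due 22, tardiness 0
#118: 17→28, due 23, tardiness 5
#125: 28→40, due 20, tardiness 20
Sum = 0+0+5+20 = 25.
LPT (decreasing processing time): #125 #118 #111 #104.
#125: 0→12, due 20, tardiness 0
#118: 12→23, due 23, tardiness 0
#111: 23→33, due 22, tardiness 11
#104: 33→40, due 8, tardiness 32
Sum = 0+0+11+32 = 43.
Difference = 25 − 43 = -18.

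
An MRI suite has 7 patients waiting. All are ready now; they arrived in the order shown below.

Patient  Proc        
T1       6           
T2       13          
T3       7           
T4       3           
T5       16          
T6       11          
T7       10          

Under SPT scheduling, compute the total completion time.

SPT (increasing processing time): T4 T1 T3 T7 T6 T2 T5.
T4: 0→3
T1: 3→9
T3: 9→16
T7: 16→26
T6: 26→37
T2: 37→50
T5: 50→66
Sum = 3+9+16+26+37+50+66 = 207.

207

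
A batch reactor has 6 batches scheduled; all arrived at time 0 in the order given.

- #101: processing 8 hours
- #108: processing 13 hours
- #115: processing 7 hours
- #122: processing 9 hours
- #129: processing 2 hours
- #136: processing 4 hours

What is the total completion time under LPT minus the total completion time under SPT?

LPT (decreasing processing time): #108 #122 #101 #115 #136 #129.
#108: 0→13
#122: 13→22
#101: 22→30
#115: 30→37
#136: 37→41
#129: 41→43
Sum = 13+22+30+37+41+43 = 186.
SPT (increasing processing time): #129 #136 #115 #101 #122 #108.
#129: 0→2
#136: 2→6
#115: 6→13
#101: 13→21
#122: 21→30
#108: 30→43
Sum = 2+6+13+21+30+43 = 115.
Difference = 186 − 115 = 71.

71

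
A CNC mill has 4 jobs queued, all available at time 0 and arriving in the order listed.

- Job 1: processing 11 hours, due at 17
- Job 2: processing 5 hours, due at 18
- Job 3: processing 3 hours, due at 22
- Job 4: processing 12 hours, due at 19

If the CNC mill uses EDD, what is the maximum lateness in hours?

EDD (increasing due date): Job 1 Job 2 Job 4 Job 3.
Job 1: 0→11, due 17, lateness -6
Job 2: 11→16, due 18, lateness -2
Job 4: 16→28, due 19, lateness 9
Job 3: 28→31, due 22, lateness 9
Maximum = 9.

9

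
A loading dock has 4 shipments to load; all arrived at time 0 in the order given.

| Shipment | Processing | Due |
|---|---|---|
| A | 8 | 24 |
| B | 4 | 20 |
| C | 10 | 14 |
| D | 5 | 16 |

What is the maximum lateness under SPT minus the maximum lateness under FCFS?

2

SPT (increasing processing time): B D A C.
B: 0→4, due 20, lateness -16
D: 4→9, due 16, lateness -7
A: 9→17, due 24, lateness -7
C: 17→27, due 14, lateness 13
Maximum = 13.
FIFO (arrival order): A B C D.
A: 0→8, due 24, lateness -16
B: 8→12, due 20, lateness -8
C: 12→22, due 14, lateness 8
D: 22→27, due 16, lateness 11
Maximum = 11.
Difference = 13 − 11 = 2.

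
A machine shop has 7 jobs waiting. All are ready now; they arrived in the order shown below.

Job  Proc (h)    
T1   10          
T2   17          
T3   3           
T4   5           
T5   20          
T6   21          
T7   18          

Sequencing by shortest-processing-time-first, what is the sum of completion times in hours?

284

SPT (increasing processing time): T3 T4 T1 T2 T7 T5 T6.
T3: 0→3
T4: 3→8
T1: 8→18
T2: 18→35
T7: 35→53
T5: 53→73
T6: 73→94
Sum = 3+8+18+35+53+73+94 = 284.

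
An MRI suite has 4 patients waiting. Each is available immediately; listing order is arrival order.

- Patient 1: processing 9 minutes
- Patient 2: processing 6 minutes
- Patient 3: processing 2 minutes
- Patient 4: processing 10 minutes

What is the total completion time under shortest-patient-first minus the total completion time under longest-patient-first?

SPT (increasing processing time): Patient 3 Patient 2 Patient 1 Patient 4.
Patient 3: 0→2
Patient 2: 2→8
Patient 1: 8→17
Patient 4: 17→27
Sum = 2+8+17+27 = 54.
LPT (decreasing processing time): Patient 4 Patient 1 Patient 2 Patient 3.
Patient 4: 0→10
Patient 1: 10→19
Patient 2: 19→25
Patient 3: 25→27
Sum = 10+19+25+27 = 81.
Difference = 54 − 81 = -27.

-27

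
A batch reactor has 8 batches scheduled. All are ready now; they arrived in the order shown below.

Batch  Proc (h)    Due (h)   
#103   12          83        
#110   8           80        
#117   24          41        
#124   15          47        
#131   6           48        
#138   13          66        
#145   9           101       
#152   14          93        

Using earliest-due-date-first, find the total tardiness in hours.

EDD (increasing due date): #117 #124 #131 #138 #110 #103 #152 #145.
#117: 0→24, due 41, tardiness 0
#124: 24→39, due 47, tardiness 0
#131: 39→45, due 48, tardiness 0
#138: 45→58, due 66, tardiness 0
#110: 58→66, due 80, tardiness 0
#103: 66→78, due 83, tardiness 0
#152: 78→92, due 93, tardiness 0
#145: 92→101, due 101, tardiness 0
Sum = 0+0+0+0+0+0+0+0 = 0.

0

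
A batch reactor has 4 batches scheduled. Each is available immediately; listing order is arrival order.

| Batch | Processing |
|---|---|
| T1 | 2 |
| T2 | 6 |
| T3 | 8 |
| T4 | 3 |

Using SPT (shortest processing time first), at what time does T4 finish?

SPT (increasing processing time): T1 T4 T2 T3.
T1: 0→2
T4: 2→5

5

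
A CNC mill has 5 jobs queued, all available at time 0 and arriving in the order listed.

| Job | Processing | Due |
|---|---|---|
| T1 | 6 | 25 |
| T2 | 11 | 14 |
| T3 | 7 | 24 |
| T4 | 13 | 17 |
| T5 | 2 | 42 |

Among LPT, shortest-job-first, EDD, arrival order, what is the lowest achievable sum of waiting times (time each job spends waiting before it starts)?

LPT (decreasing processing time): T4 T2 T3 T1 T5.
T4: waits 0, runs 0→13
T2: waits 13, runs 13→24
T3: waits 24, runs 24→31
T1: waits 31, runs 31→37
T5: waits 37, runs 37→39
Sum = 0+13+24+31+37 = 105.
SPT (increasing processing time): T5 T1 T3 T2 T4.
T5: waits 0, runs 0→2
T1: waits 2, runs 2→8
T3: waits 8, runs 8→15
T2: waits 15, runs 15→26
T4: waits 26, runs 26→39
Sum = 0+2+8+15+26 = 51.
EDD (increasing due date): T2 T4 T3 T1 T5.
T2: waits 0, runs 0→11
T4: waits 11, runs 11→24
T3: waits 24, runs 24→31
T1: waits 31, runs 31→37
T5: waits 37, runs 37→39
Sum = 0+11+24+31+37 = 103.
FIFO (arrival order): T1 T2 T3 T4 T5.
T1: waits 0, runs 0→6
T2: waits 6, runs 6→17
T3: waits 17, runs 17→24
T4: waits 24, runs 24→37
T5: waits 37, runs 37→39
Sum = 0+6+17+24+37 = 84.
LPT 105, SPT 51, EDD 103, FIFO 84 → minimum 51.

51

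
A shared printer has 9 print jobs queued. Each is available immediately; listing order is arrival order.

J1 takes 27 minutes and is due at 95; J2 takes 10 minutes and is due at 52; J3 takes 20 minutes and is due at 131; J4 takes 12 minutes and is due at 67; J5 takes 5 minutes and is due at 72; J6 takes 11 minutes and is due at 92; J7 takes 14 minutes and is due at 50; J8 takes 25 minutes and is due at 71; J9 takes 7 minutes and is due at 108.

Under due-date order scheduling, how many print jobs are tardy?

EDD (increasing due date): J7 J2 J4 J8 J5 J6 J1 J9 J3.
J7: 0→14, due 50, tardiness 0
J2: 14→24, due 52, tardiness 0
J4: 24→36, due 67, tardiness 0
J8: 36→61, due 71, tardiness 0
J5: 61→66, due 72, tardiness 0
J6: 66→77, due 92, tardiness 0
J1: 77→104, due 95, tardiness 9
J9: 104→111, due 108, tardiness 3
J3: 111→131, due 131, tardiness 0
Late print jobs: 2.

2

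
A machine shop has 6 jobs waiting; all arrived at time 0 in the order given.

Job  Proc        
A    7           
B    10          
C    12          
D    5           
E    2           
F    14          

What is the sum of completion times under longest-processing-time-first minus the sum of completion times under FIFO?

44

LPT (decreasing processing time): F C B A D E.
F: 0→14
C: 14→26
B: 26→36
A: 36→43
D: 43→48
E: 48→50
Sum = 14+26+36+43+48+50 = 217.
FIFO (arrival order): A B C D E F.
A: 0→7
B: 7→17
C: 17→29
D: 29→34
E: 34→36
F: 36→50
Sum = 7+17+29+34+36+50 = 173.
Difference = 217 − 173 = 44.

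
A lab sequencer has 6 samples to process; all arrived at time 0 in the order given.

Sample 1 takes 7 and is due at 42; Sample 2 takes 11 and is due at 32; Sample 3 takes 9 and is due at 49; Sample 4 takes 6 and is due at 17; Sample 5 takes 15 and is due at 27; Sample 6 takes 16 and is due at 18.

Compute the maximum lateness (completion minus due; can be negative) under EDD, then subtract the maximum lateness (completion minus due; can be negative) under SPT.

EDD (increasing due date): Sample 4 Sample 6 Sample 5 Sample 2 Sample 1 Sample 3.
Sample 4: 0→6, due 17, lateness -11
Sample 6: 6→22, due 18, lateness 4
Sample 5: 22→37, due 27, lateness 10
Sample 2: 37→48, due 32, lateness 16
Sample 1: 48→55, due 42, lateness 13
Sample 3: 55→64, due 49, lateness 15
Maximum = 16.
SPT (increasing processing time): Sample 4 Sample 1 Sample 3 Sample 2 Sample 5 Sample 6.
Sample 4: 0→6, due 17, lateness -11
Sample 1: 6→13, due 42, lateness -29
Sample 3: 13→22, due 49, lateness -27
Sample 2: 22→33, due 32, lateness 1
Sample 5: 33→48, due 27, lateness 21
Sample 6: 48→64, due 18, lateness 46
Maximum = 46.
Difference = 16 − 46 = -30.

-30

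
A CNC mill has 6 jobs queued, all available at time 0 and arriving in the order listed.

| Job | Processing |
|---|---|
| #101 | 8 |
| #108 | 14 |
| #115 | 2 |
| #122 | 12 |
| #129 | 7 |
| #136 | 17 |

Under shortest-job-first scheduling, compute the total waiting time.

100

SPT (increasing processing time): #115 #129 #101 #122 #108 #136.
#115: waits 0, runs 0→2
#129: waits 2, runs 2→9
#101: waits 9, runs 9→17
#122: waits 17, runs 17→29
#108: waits 29, runs 29→43
#136: waits 43, runs 43→60
Sum = 0+2+9+17+29+43 = 100.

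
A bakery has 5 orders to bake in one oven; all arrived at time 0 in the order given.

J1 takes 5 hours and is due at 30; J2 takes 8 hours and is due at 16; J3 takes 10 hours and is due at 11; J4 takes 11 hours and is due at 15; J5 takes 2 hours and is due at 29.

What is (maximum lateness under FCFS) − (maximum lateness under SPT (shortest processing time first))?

FIFO (arrival order): J1 J2 J3 J4 J5.
J1: 0→5, due 30, lateness -25
J2: 5→13, due 16, lateness -3
J3: 13→23, due 11, lateness 12
J4: 23→34, due 15, lateness 19
J5: 34→36, due 29, lateness 7
Maximum = 19.
SPT (increasing processing time): J5 J1 J2 J3 J4.
J5: 0→2, due 29, lateness -27
J1: 2→7, due 30, lateness -23
J2: 7→15, due 16, lateness -1
J3: 15→25, due 11, lateness 14
J4: 25→36, due 15, lateness 21
Maximum = 21.
Difference = 19 − 21 = -2.

-2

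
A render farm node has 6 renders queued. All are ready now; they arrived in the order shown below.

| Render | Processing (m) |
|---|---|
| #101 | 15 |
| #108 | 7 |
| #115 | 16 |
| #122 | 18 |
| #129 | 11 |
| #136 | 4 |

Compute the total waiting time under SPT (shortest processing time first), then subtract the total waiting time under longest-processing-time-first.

SPT (increasing processing time): #136 #108 #129 #101 #115 #122.
#136: waits 0, runs 0→4
#108: waits 4, runs 4→11
#129: waits 11, runs 11→22
#101: waits 22, runs 22→37
#115: waits 37, runs 37→53
#122: waits 53, runs 53→71
Sum = 0+4+11+22+37+53 = 127.
LPT (decreasing processing time): #122 #115 #101 #129 #108 #136.
#122: waits 0, runs 0→18
#115: waits 18, runs 18→34
#101: waits 34, runs 34→49
#129: waits 49, runs 49→60
#108: waits 60, runs 60→67
#136: waits 67, runs 67→71
Sum = 0+18+34+49+60+67 = 228.
Difference = 127 − 228 = -101.

-101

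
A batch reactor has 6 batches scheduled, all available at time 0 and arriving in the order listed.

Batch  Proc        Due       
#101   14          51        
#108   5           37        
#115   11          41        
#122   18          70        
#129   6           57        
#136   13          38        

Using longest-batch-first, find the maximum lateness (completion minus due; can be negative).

LPT (decreasing processing time): #122 #101 #136 #115 #129 #108.
#122: 0→18, due 70, lateness -52
#101: 18→32, due 51, lateness -19
#136: 32→45, due 38, lateness 7
#115: 45→56, due 41, lateness 15
#129: 56→62, due 57, lateness 5
#108: 62→67, due 37, lateness 30
Maximum = 30.

30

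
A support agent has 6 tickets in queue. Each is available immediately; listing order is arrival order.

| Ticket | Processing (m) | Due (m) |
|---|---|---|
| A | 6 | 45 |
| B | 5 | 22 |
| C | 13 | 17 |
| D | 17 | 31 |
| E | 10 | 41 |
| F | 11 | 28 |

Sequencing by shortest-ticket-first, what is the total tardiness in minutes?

SPT (increasing processing time): B A E F C D.
B: 0→5, due 22, tardiness 0
A: 5→11, due 45, tardiness 0
E: 11→21, due 41, tardiness 0
F: 21→32, due 28, tardiness 4
C: 32→45, due 17, tardiness 28
D: 45→62, due 31, tardiness 31
Sum = 0+0+0+4+28+31 = 63.

63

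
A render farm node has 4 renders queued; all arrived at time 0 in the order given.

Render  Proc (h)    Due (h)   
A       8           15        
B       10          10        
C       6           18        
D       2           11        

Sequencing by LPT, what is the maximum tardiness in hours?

15

LPT (decreasing processing time): B A C D.
B: 0→10, due 10, tardiness 0
A: 10→18, due 15, tardiness 3
C: 18→24, due 18, tardiness 6
D: 24→26, due 11, tardiness 15
Maximum = 15.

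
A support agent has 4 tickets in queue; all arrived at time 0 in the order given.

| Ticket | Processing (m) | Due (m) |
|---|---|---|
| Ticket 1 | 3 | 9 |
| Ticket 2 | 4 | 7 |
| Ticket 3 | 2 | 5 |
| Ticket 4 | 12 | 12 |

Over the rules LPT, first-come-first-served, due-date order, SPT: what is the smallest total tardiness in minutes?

LPT (decreasing processing time): Ticket 4 Ticket 2 Ticket 1 Ticket 3.
Ticket 4: 0→12, due 12, tardiness 0
Ticket 2: 12→16, due 7, tardiness 9
Ticket 1: 16→19, due 9, tardiness 10
Ticket 3: 19→21, due 5, tardiness 16
Sum = 0+9+10+16 = 35.
FIFO (arrival order): Ticket 1 Ticket 2 Ticket 3 Ticket 4.
Ticket 1: 0→3, due 9, tardiness 0
Ticket 2: 3→7, due 7, tardiness 0
Ticket 3: 7→9, due 5, tardiness 4
Ticket 4: 9→21, due 12, tardiness 9
Sum = 0+0+4+9 = 13.
EDD (increasing due date): Ticket 3 Ticket 2 Ticket 1 Ticket 4.
Ticket 3: 0→2, due 5, tardiness 0
Ticket 2: 2→6, due 7, tardiness 0
Ticket 1: 6→9, due 9, tardiness 0
Ticket 4: 9→21, due 12, tardiness 9
Sum = 0+0+0+9 = 9.
SPT (increasing processing time): Ticket 3 Ticket 1 Ticket 2 Ticket 4.
Ticket 3: 0→2, due 5, tardiness 0
Ticket 1: 2→5, due 9, tardiness 0
Ticket 2: 5→9, due 7, tardiness 2
Ticket 4: 9→21, due 12, tardiness 9
Sum = 0+0+2+9 = 11.
LPT 35, FIFO 13, EDD 9, SPT 11 → minimum 9.

9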